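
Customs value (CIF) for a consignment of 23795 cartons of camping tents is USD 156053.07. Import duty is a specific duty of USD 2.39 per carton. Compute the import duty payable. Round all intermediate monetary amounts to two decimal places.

Import duty: USD 56870.05

Import duty = 23795 × 2.39 = 56870.05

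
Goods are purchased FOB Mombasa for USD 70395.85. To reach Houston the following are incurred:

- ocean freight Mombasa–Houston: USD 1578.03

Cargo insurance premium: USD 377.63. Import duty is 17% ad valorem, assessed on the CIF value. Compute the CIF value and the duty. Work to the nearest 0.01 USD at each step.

CIF value: USD 72351.51; import duty: USD 12299.76

CIF = FOB price + freight + insurance
CIF = 70395.85 + 1578.03 + 377.63 = 72351.51
Import duty = 72351.51 × 17% = 12299.76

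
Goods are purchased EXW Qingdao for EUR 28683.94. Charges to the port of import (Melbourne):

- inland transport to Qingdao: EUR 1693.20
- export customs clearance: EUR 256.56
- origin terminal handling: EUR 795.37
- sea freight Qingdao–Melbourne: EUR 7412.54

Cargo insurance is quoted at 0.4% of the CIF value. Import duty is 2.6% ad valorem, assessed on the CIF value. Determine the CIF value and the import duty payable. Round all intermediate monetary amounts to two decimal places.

CIF value: EUR 38997.60; import duty: EUR 1013.94

Let C be the CIF value. C = EXW price + pre-shipment costs + freight + 0.4% × C
C − 0.4% × C = 28683.94 + 1693.20 + 256.56 + 795.37 + 7412.54
0.996 × C = 38841.61
C = 38841.61 / 0.996 = 38997.60
Insurance premium = 0.4% × 38997.60 = 155.99
Import duty = 38997.60 × 2.6% = 1013.94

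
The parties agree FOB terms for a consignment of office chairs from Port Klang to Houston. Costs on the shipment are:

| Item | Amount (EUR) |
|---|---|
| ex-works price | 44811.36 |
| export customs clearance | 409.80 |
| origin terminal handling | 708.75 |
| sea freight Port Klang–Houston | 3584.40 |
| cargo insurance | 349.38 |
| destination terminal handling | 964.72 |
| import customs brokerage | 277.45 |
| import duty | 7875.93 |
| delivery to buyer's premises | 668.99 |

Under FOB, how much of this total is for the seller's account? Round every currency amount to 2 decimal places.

FOB: the seller bears costs until goods are on board at the origin port; the buyer bears freight, insurance and all costs thereafter.
Seller's account: goods 44811.36 + export clearance 409.80 + origin terminal 708.75 = 45929.91
Buyer's account: freight 3584.40 + insurance 349.38 + destination terminal 964.72 + brokerage 277.45 + duty 7875.93 + delivery 668.99 = 13720.87

Seller's account: EUR 45929.91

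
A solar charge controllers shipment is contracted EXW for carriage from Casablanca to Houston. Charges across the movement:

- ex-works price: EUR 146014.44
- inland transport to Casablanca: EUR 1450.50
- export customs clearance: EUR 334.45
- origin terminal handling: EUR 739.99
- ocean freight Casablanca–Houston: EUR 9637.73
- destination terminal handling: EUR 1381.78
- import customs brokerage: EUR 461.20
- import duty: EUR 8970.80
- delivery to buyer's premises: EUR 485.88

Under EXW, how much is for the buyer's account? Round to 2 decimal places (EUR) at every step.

EXW: the seller makes goods available at their premises; the buyer bears all onward costs.
Seller's account: goods 146014.44 = 146014.44
Buyer's account: inland to port 1450.50 + export clearance 334.45 + origin terminal 739.99 + freight 9637.73 + destination terminal 1381.78 + brokerage 461.20 + duty 8970.80 + delivery 485.88 = 23462.33

Buyer's account: EUR 23462.33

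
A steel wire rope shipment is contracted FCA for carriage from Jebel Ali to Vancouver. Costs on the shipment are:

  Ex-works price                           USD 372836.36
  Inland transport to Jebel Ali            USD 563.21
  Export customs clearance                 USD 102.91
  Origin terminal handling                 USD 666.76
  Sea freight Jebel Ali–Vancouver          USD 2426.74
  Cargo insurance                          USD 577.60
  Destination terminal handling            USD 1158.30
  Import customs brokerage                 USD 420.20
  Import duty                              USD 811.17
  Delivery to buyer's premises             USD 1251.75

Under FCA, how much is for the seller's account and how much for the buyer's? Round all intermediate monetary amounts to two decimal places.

Seller: USD 373502.48; buyer: USD 7312.52

FCA: the seller delivers export-cleared goods to the carrier; the buyer bears costs from that point.
Seller's account: goods 372836.36 + inland to port 563.21 + export clearance 102.91 = 373502.48
Buyer's account: origin terminal 666.76 + freight 2426.74 + insurance 577.60 + destination terminal 1158.30 + brokerage 420.20 + duty 811.17 + delivery 1251.75 = 7312.52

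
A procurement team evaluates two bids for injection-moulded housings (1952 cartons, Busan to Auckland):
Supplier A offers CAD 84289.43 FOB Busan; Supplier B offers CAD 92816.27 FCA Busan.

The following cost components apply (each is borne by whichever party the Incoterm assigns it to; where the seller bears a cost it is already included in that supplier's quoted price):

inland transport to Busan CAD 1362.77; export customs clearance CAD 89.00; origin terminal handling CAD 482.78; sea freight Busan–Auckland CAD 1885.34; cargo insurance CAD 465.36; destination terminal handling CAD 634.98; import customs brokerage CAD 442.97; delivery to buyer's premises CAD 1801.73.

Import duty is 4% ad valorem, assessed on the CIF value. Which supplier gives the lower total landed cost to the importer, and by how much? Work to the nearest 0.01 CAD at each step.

Supplier A (FOB):
CIF value = FOB price + freight + insurance = 84289.43 + 1885.34 + 465.36 = 86640.13
Import duty = 86640.13 × 4% = 3465.61
Buyer bears (A): 1885.34 + 465.36 + 634.98 + 442.97 + 1801.73 = 5230.38
Landed cost (A) = invoice 84289.43 + 5230.38 + duty 3465.61 = 92985.42
Supplier B (FCA):
CIF value = FCA price + origin terminal + freight + insurance = 92816.27 + 482.78 + 1885.34 + 465.36 = 95649.75
Import duty = 95649.75 × 4% = 3825.99
Buyer bears (B): 482.78 + 1885.34 + 465.36 + 634.98 + 442.97 + 1801.73 = 5713.16
Landed cost (B) = invoice 92816.27 + 5713.16 + duty 3825.99 = 102355.42
Difference = |92985.42 − 102355.42| = 9370.00

Supplier A is cheaper by CAD 9370.00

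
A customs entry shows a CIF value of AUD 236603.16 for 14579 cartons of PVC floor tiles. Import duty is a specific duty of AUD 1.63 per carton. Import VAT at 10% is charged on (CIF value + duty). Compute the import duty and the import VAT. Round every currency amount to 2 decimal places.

Import duty: AUD 23763.77; import VAT: AUD 26036.69

Import duty = 14579 × 1.63 = 23763.77
VAT base = CIF + duty = 236603.16 + 23763.77 = 260366.93
Import VAT = 260366.93 × 10% = 26036.69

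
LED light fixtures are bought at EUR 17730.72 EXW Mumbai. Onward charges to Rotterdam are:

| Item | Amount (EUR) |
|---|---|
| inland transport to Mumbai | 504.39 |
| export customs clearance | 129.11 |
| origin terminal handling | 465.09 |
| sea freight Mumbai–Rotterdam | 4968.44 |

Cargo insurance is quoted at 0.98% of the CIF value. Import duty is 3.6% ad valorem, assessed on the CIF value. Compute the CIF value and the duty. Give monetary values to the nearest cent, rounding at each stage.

CIF value: EUR 24033.28; import duty: EUR 865.20

Let C be the CIF value. C = EXW price + pre-shipment costs + freight + 0.98% × C
C − 0.98% × C = 17730.72 + 504.39 + 129.11 + 465.09 + 4968.44
0.9902 × C = 23797.75
C = 23797.75 / 0.9902 = 24033.28
Insurance premium = 0.98% × 24033.28 = 235.53
Import duty = 24033.28 × 3.6% = 865.20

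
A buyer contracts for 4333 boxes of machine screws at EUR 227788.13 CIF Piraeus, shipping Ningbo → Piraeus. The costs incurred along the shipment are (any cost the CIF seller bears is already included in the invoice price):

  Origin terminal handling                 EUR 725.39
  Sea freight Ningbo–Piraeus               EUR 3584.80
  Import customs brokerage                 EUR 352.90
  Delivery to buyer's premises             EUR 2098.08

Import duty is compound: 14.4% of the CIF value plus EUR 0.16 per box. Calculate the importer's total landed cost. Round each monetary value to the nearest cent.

Total landed cost: EUR 263733.88

CIF: the seller pays costs through ocean freight and marine insurance to the destination port.
Already in the invoice (seller's account under CIF): origin terminal, freight — exclude.
The CIF price already equals the CIF value: 227788.13
Ad valorem component: 227788.13 × 14.4% = 32801.49
Specific component: 4333 × 0.16 = 693.28
Import duty = 32801.49 + 693.28 = 33494.77
Buyer bears: brokerage 352.90 + delivery 2098.08 + duty 33494.77 = 35945.75
Landed cost = invoice 227788.13 + 35945.75 = 263733.88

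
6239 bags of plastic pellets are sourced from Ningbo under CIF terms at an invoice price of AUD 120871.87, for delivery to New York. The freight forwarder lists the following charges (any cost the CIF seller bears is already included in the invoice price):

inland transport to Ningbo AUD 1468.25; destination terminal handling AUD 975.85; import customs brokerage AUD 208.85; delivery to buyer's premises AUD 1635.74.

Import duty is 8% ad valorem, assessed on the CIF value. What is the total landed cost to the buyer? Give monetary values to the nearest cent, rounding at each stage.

CIF: the seller pays costs through ocean freight and marine insurance to the destination port.
Already in the invoice (seller's account under CIF): inland to port — exclude.
The CIF price already equals the CIF value: 120871.87
Import duty = 120871.87 × 8% = 9669.75
Buyer bears: destination terminal 975.85 + brokerage 208.85 + delivery 1635.74 + duty 9669.75 = 12490.19
Landed cost = invoice 120871.87 + 12490.19 = 133362.06

Total landed cost: AUD 133362.06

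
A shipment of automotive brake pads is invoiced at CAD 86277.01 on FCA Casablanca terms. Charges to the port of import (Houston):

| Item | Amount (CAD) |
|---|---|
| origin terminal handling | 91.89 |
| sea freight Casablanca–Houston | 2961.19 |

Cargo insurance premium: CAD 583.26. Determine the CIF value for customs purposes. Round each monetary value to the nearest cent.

CIF value: CAD 89913.35

CIF = FCA price + pre-shipment costs + freight + insurance
CIF = 86277.01 + 91.89 + 2961.19 + 583.26 = 89913.35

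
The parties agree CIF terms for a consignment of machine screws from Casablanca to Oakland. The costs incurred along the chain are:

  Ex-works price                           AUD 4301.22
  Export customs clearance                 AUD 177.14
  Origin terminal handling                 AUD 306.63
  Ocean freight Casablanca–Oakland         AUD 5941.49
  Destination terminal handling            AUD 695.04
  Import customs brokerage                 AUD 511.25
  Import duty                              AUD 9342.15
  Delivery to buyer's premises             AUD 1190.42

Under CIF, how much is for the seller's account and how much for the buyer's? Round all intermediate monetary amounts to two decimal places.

CIF: the seller pays costs through ocean freight and marine insurance to the destination port.
Seller's account: goods 4301.22 + export clearance 177.14 + origin terminal 306.63 + freight 5941.49 = 10726.48
Buyer's account: destination terminal 695.04 + brokerage 511.25 + duty 9342.15 + delivery 1190.42 = 11738.86

Seller: AUD 10726.48; buyer: AUD 11738.86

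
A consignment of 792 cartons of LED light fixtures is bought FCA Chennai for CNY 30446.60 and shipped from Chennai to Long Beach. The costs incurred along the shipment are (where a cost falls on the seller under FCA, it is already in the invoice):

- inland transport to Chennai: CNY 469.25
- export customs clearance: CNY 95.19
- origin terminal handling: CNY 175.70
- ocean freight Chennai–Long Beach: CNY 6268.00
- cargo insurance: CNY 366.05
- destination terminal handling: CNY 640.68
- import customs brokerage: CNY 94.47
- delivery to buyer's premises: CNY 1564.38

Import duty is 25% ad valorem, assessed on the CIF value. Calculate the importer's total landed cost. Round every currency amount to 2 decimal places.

Total landed cost: CNY 48869.97

FCA: the seller delivers export-cleared goods to the carrier; the buyer bears costs from that point.
Already in the invoice (seller's account under FCA): inland to port, export clearance — exclude.
CIF value = FCA price + origin terminal + freight + insurance = 30446.60 + 175.70 + 6268.00 + 366.05 = 37256.35
Import duty = 37256.35 × 25% = 9314.09
Buyer bears: origin terminal 175.70 + freight 6268.00 + insurance 366.05 + destination terminal 640.68 + brokerage 94.47 + delivery 1564.38 + duty 9314.09 = 18423.37
Landed cost = invoice 30446.60 + 18423.37 = 48869.97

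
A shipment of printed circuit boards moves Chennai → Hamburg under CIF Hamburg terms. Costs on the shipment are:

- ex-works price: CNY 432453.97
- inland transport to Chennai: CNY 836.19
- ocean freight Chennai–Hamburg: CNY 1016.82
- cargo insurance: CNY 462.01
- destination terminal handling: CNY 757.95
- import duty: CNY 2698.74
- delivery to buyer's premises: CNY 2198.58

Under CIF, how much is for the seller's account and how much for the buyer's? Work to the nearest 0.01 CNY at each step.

Seller: CNY 434768.99; buyer: CNY 5655.27

CIF: the seller pays costs through ocean freight and marine insurance to the destination port.
Seller's account: goods 432453.97 + inland to port 836.19 + freight 1016.82 + insurance 462.01 = 434768.99
Buyer's account: destination terminal 757.95 + duty 2698.74 + delivery 2198.58 = 5655.27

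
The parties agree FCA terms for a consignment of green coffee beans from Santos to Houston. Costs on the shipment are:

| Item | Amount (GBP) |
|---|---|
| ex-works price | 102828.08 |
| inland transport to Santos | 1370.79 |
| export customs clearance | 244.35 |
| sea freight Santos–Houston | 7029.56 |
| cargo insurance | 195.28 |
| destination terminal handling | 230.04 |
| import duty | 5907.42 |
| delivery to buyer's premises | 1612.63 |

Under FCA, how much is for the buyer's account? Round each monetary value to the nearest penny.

FCA: the seller delivers export-cleared goods to the carrier; the buyer bears costs from that point.
Seller's account: goods 102828.08 + inland to port 1370.79 + export clearance 244.35 = 104443.22
Buyer's account: freight 7029.56 + insurance 195.28 + destination terminal 230.04 + duty 5907.42 + delivery 1612.63 = 14974.93

Buyer's account: GBP 14974.93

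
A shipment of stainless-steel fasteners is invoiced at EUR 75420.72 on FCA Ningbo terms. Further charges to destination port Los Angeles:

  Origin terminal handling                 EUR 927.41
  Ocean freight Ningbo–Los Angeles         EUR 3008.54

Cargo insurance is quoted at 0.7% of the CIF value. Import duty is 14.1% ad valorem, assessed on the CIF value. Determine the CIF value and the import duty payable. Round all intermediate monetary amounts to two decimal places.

Let C be the CIF value. C = FCA price + pre-shipment costs + freight + 0.7% × C
C − 0.7% × C = 75420.72 + 927.41 + 3008.54
0.993 × C = 79356.67
C = 79356.67 / 0.993 = 79916.08
Insurance premium = 0.7% × 79916.08 = 559.41
Import duty = 79916.08 × 14.1% = 11268.17

CIF value: EUR 79916.08; import duty: EUR 11268.17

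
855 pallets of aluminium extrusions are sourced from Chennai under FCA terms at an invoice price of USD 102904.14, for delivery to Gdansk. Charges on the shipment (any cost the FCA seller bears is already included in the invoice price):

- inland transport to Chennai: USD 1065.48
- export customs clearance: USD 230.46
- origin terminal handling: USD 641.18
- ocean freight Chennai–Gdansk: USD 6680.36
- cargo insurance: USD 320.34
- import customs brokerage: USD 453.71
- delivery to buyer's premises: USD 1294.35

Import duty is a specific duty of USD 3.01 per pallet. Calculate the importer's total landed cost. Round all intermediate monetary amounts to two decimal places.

Total landed cost: USD 114867.63

FCA: the seller delivers export-cleared goods to the carrier; the buyer bears costs from that point.
Already in the invoice (seller's account under FCA): inland to port, export clearance — exclude.
CIF value = FCA price + origin terminal + freight + insurance = 102904.14 + 641.18 + 6680.36 + 320.34 = 110546.02
Import duty = 855 × 3.01 = 2573.55
Buyer bears: origin terminal 641.18 + freight 6680.36 + insurance 320.34 + brokerage 453.71 + delivery 1294.35 + duty 2573.55 = 11963.49
Landed cost = invoice 102904.14 + 11963.49 = 114867.63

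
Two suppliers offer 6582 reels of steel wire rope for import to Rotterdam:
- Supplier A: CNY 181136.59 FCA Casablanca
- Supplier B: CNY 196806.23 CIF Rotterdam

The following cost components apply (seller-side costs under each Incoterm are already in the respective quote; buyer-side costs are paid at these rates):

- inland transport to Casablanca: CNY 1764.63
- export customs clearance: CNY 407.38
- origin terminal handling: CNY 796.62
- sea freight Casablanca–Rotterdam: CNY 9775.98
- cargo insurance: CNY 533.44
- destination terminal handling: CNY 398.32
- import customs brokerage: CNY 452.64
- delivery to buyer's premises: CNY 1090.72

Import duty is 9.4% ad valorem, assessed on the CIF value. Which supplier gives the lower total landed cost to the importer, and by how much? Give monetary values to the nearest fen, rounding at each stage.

Supplier A (FCA):
CIF value = FCA price + origin terminal + freight + insurance = 181136.59 + 796.62 + 9775.98 + 533.44 = 192242.63
Import duty = 192242.63 × 9.4% = 18070.81
Buyer bears (A): 796.62 + 9775.98 + 533.44 + 398.32 + 452.64 + 1090.72 = 13047.72
Landed cost (A) = invoice 181136.59 + 13047.72 + duty 18070.81 = 212255.12
Supplier B (CIF):
The CIF price already equals the CIF value: 196806.23
Import duty = 196806.23 × 9.4% = 18499.79
Buyer bears (B): 398.32 + 452.64 + 1090.72 = 1941.68
Landed cost (B) = invoice 196806.23 + 1941.68 + duty 18499.79 = 217247.70
Difference = |212255.12 − 217247.70| = 4992.58

Supplier A is cheaper by CNY 4992.58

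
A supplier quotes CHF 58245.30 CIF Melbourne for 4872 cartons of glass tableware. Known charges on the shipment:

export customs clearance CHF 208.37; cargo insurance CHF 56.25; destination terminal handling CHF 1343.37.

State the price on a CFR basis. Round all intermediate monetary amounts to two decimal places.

Not relevant to the conversion: export clearance — on the seller under both CIF and CFR; already in the CIF price and stays in the CFR price. destination terminal — on the buyer under both terms; not part of either seller's price.
From CIF to CFR, the seller no longer bears: insurance.
CFR price = 58245.30 − 56.25 = 58189.05

CFR price: CHF 58189.05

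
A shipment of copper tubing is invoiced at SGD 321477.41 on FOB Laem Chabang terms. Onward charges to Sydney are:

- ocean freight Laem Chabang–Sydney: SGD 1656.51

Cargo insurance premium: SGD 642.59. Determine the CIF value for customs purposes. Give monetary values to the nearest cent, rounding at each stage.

CIF = FOB price + freight + insurance
CIF = 321477.41 + 1656.51 + 642.59 = 323776.51

CIF value: SGD 323776.51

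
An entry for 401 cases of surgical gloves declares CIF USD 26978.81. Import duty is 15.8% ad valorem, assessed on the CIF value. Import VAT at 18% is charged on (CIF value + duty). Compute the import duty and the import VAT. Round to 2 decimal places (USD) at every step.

Import duty: USD 4262.65; import VAT: USD 5623.46

Import duty = 26978.81 × 15.8% = 4262.65
VAT base = CIF + duty = 26978.81 + 4262.65 = 31241.46
Import VAT = 31241.46 × 18% = 5623.46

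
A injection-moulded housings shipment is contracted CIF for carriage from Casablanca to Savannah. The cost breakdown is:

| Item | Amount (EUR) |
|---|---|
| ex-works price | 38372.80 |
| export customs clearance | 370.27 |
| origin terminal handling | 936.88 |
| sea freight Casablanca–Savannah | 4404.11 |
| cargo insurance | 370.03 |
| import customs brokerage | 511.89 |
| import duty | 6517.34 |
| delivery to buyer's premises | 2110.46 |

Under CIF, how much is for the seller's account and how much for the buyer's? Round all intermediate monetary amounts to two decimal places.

Seller: EUR 44454.09; buyer: EUR 9139.69

CIF: the seller pays costs through ocean freight and marine insurance to the destination port.
Seller's account: goods 38372.80 + export clearance 370.27 + origin terminal 936.88 + freight 4404.11 + insurance 370.03 = 44454.09
Buyer's account: brokerage 511.89 + duty 6517.34 + delivery 2110.46 = 9139.69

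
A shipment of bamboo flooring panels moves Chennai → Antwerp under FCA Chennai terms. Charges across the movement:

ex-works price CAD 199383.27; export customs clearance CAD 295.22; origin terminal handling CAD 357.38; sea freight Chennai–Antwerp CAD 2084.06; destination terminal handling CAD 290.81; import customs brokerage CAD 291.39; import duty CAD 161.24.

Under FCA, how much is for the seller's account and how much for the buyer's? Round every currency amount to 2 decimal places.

Seller: CAD 199678.49; buyer: CAD 3184.88

FCA: the seller delivers export-cleared goods to the carrier; the buyer bears costs from that point.
Seller's account: goods 199383.27 + export clearance 295.22 = 199678.49
Buyer's account: origin terminal 357.38 + freight 2084.06 + destination terminal 290.81 + brokerage 291.39 + duty 161.24 = 3184.88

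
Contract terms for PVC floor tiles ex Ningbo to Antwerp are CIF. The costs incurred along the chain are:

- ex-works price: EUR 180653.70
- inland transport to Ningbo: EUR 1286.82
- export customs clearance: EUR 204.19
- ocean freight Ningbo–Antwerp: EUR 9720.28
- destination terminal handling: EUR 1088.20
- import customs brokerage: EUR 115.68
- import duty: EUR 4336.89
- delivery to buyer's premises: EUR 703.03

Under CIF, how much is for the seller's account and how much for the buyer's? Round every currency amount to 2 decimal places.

Seller: EUR 191864.99; buyer: EUR 6243.80

CIF: the seller pays costs through ocean freight and marine insurance to the destination port.
Seller's account: goods 180653.70 + inland to port 1286.82 + export clearance 204.19 + freight 9720.28 = 191864.99
Buyer's account: destination terminal 1088.20 + brokerage 115.68 + duty 4336.89 + delivery 703.03 = 6243.80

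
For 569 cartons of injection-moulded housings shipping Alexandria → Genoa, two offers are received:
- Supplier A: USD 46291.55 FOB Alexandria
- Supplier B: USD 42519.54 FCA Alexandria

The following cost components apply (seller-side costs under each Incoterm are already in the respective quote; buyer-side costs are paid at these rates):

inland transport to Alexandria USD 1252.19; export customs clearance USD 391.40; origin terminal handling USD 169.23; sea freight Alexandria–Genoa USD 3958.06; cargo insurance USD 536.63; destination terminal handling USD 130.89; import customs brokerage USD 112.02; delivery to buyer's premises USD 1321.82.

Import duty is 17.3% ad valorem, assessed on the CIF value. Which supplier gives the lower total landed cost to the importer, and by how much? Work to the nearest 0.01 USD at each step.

Supplier B is cheaper by USD 4226.06

Supplier A (FOB):
CIF value = FOB price + freight + insurance = 46291.55 + 3958.06 + 536.63 = 50786.24
Import duty = 50786.24 × 17.3% = 8786.02
Buyer bears (A): 3958.06 + 536.63 + 130.89 + 112.02 + 1321.82 = 6059.42
Landed cost (A) = invoice 46291.55 + 6059.42 + duty 8786.02 = 61136.99
Supplier B (FCA):
CIF value = FCA price + origin terminal + freight + insurance = 42519.54 + 169.23 + 3958.06 + 536.63 = 47183.46
Import duty = 47183.46 × 17.3% = 8162.74
Buyer bears (B): 169.23 + 3958.06 + 536.63 + 130.89 + 112.02 + 1321.82 = 6228.65
Landed cost (B) = invoice 42519.54 + 6228.65 + duty 8162.74 = 56910.93
Difference = |61136.99 − 56910.93| = 4226.06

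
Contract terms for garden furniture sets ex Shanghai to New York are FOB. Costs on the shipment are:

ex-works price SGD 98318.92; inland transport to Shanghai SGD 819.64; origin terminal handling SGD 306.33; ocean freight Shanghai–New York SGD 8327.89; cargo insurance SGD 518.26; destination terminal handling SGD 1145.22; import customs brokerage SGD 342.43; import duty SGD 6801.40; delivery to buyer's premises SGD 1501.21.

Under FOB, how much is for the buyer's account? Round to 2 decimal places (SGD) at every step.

FOB: the seller bears costs until goods are on board at the origin port; the buyer bears freight, insurance and all costs thereafter.
Seller's account: goods 98318.92 + inland to port 819.64 + origin terminal 306.33 = 99444.89
Buyer's account: freight 8327.89 + insurance 518.26 + destination terminal 1145.22 + brokerage 342.43 + duty 6801.40 + delivery 1501.21 = 18636.41

Buyer's account: SGD 18636.41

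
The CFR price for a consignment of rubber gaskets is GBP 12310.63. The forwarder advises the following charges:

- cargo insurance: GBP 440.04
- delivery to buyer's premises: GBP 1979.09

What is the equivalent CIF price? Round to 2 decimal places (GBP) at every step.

CIF price: GBP 12750.67

Not relevant to the conversion: delivery — on the buyer under both terms; not part of either seller's price.
From CFR to CIF, the seller additionally bears: insurance.
CIF price = 12310.63 + 440.04 = 12750.67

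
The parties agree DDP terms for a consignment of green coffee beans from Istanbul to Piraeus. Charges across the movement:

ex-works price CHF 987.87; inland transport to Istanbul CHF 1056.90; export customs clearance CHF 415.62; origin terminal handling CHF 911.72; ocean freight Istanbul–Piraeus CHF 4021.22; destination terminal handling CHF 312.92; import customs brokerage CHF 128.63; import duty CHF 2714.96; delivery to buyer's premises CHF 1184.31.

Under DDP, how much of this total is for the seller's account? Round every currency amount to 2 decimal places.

Seller's account: CHF 11734.15

DDP: the seller bears all costs including import duty.
Seller's account: goods 987.87 + inland to port 1056.90 + export clearance 415.62 + origin terminal 911.72 + freight 4021.22 + destination terminal 312.92 + brokerage 128.63 + duty 2714.96 + delivery 1184.31 = 11734.15
Buyer's account: 0.00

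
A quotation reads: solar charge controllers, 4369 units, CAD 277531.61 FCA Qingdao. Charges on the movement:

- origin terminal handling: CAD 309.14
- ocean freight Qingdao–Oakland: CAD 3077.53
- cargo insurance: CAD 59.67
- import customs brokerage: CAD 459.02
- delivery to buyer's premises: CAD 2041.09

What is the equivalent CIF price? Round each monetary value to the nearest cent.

CIF price: CAD 280977.95

Not relevant to the conversion: brokerage, delivery — on the buyer under both terms; not part of either seller's price.
From FCA to CIF, the seller additionally bears: origin terminal, freight, insurance.
CIF price = 277531.61 + 309.14 + 3077.53 + 59.67 = 280977.95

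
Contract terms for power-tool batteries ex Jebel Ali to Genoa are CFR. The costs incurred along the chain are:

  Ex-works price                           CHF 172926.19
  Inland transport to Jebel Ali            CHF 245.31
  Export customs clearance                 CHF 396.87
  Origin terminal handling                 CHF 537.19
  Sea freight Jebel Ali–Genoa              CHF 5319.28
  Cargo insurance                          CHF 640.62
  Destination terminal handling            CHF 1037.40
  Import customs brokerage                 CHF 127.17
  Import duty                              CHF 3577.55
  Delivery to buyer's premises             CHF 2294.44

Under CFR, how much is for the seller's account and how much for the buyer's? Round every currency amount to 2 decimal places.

Seller: CHF 179424.84; buyer: CHF 7677.18

CFR: the seller pays costs through ocean freight to the destination port, but not insurance.
Seller's account: goods 172926.19 + inland to port 245.31 + export clearance 396.87 + origin terminal 537.19 + freight 5319.28 = 179424.84
Buyer's account: insurance 640.62 + destination terminal 1037.40 + brokerage 127.17 + duty 3577.55 + delivery 2294.44 = 7677.18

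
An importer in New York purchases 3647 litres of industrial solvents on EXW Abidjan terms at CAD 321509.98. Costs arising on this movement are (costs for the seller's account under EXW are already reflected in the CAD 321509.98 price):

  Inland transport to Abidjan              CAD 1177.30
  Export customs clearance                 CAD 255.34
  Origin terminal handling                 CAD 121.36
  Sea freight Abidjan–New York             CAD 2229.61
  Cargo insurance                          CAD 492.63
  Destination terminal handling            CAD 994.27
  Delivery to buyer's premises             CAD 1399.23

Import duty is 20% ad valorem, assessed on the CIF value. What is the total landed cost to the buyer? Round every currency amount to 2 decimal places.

Total landed cost: CAD 393336.96

EXW: the seller makes goods available at their premises; the buyer bears all onward costs.
CIF value = EXW price + inland to port + export clearance + origin terminal + freight + insurance = 321509.98 + 1177.30 + 255.34 + 121.36 + 2229.61 + 492.63 = 325786.22
Import duty = 325786.22 × 20% = 65157.24
Buyer bears: inland to port 1177.30 + export clearance 255.34 + origin terminal 121.36 + freight 2229.61 + insurance 492.63 + destination terminal 994.27 + delivery 1399.23 + duty 65157.24 = 71826.98
Landed cost = invoice 321509.98 + 71826.98 = 393336.96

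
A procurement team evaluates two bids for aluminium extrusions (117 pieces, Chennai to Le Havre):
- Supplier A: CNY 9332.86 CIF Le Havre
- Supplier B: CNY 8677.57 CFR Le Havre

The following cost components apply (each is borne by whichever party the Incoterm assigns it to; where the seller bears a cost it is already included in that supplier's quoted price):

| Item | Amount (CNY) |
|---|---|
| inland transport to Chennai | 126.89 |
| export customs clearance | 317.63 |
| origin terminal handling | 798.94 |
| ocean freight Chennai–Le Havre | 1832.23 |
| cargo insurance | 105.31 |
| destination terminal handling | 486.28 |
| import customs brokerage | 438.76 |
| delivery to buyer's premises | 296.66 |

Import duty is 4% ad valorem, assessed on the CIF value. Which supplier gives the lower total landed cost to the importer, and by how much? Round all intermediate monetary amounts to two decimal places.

Supplier A (CIF):
The CIF price already equals the CIF value: 9332.86
Import duty = 9332.86 × 4% = 373.31
Buyer bears (A): 486.28 + 438.76 + 296.66 = 1221.70
Landed cost (A) = invoice 9332.86 + 1221.70 + duty 373.31 = 10927.87
Supplier B (CFR):
CIF value = CFR price + insurance = 8677.57 + 105.31 = 8782.88
Import duty = 8782.88 × 4% = 351.32
Buyer bears (B): 105.31 + 486.28 + 438.76 + 296.66 = 1327.01
Landed cost (B) = invoice 8677.57 + 1327.01 + duty 351.32 = 10355.90
Difference = |10927.87 − 10355.90| = 571.97

Supplier B is cheaper by CNY 571.97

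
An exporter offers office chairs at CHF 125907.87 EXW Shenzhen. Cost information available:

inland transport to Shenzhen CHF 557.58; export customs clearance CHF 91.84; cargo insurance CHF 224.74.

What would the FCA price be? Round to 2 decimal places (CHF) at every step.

FCA price: CHF 126557.29

Not relevant to the conversion: insurance — on the buyer under both terms; not part of either seller's price.
From EXW to FCA, the seller additionally bears: inland to port, export clearance.
FCA price = 125907.87 + 557.58 + 91.84 = 126557.29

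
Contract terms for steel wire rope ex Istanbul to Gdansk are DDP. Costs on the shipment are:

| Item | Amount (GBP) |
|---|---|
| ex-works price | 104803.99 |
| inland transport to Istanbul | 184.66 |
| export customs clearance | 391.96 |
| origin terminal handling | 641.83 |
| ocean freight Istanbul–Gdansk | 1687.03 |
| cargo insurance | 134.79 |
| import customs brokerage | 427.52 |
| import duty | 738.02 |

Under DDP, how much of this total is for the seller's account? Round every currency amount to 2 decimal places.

Seller's account: GBP 109009.80

DDP: the seller bears all costs including import duty.
Seller's account: goods 104803.99 + inland to port 184.66 + export clearance 391.96 + origin terminal 641.83 + freight 1687.03 + insurance 134.79 + brokerage 427.52 + duty 738.02 = 109009.80
Buyer's account: 0.00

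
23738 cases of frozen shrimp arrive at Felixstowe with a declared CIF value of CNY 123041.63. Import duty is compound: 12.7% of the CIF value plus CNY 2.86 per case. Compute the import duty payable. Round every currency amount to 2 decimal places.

Ad valorem component: 123041.63 × 12.7% = 15626.29
Specific component: 23738 × 2.86 = 67890.68
Import duty = 15626.29 + 67890.68 = 83516.97

Import duty: CNY 83516.97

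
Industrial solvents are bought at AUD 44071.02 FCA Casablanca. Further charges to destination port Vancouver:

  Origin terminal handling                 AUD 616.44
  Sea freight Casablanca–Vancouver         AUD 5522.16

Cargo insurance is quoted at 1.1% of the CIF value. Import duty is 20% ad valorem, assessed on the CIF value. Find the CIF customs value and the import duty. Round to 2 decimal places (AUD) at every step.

Let C be the CIF value. C = FCA price + pre-shipment costs + freight + 1.1% × C
C − 1.1% × C = 44071.02 + 616.44 + 5522.16
0.989 × C = 50209.62
C = 50209.62 / 0.989 = 50768.07
Insurance premium = 1.1% × 50768.07 = 558.45
Import duty = 50768.07 × 20% = 10153.61

CIF value: AUD 50768.07; import duty: AUD 10153.61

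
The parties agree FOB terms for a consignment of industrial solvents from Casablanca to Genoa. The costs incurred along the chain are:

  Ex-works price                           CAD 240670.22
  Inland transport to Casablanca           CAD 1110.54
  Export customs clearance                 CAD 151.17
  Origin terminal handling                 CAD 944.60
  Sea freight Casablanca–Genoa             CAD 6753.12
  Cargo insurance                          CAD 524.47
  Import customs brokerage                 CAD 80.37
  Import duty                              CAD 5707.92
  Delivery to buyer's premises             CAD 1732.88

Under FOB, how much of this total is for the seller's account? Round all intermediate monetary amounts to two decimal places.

FOB: the seller bears costs until goods are on board at the origin port; the buyer bears freight, insurance and all costs thereafter.
Seller's account: goods 240670.22 + inland to port 1110.54 + export clearance 151.17 + origin terminal 944.60 = 242876.53
Buyer's account: freight 6753.12 + insurance 524.47 + brokerage 80.37 + duty 5707.92 + delivery 1732.88 = 14798.76

Seller's account: CAD 242876.53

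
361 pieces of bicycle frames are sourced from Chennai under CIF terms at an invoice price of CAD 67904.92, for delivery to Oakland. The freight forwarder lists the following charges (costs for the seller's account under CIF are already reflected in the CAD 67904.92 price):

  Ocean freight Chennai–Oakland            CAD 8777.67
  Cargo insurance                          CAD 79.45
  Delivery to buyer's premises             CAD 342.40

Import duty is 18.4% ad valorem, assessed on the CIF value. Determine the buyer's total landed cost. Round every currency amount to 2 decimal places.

Total landed cost: CAD 80741.83

CIF: the seller pays costs through ocean freight and marine insurance to the destination port.
Already in the invoice (seller's account under CIF): freight, insurance — exclude.
The CIF price already equals the CIF value: 67904.92
Import duty = 67904.92 × 18.4% = 12494.51
Buyer bears: delivery 342.40 + duty 12494.51 = 12836.91
Landed cost = invoice 67904.92 + 12836.91 = 80741.83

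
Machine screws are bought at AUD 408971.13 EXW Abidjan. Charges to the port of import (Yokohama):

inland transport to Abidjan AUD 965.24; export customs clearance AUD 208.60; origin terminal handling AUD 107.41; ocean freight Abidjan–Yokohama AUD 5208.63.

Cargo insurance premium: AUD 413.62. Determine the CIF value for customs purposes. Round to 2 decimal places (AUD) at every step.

CIF value: AUD 415874.63

CIF = EXW price + pre-shipment costs + freight + insurance
CIF = 408971.13 + 965.24 + 208.60 + 107.41 + 5208.63 + 413.62 = 415874.63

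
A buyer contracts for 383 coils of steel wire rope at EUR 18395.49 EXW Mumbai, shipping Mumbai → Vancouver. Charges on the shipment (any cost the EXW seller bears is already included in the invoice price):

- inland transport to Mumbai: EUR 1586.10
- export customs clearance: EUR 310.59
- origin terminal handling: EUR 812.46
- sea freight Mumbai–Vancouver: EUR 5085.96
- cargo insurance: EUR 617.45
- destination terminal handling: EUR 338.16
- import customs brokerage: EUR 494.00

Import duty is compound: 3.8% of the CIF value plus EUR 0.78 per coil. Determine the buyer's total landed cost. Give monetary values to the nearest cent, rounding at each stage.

EXW: the seller makes goods available at their premises; the buyer bears all onward costs.
CIF value = EXW price + inland to port + export clearance + origin terminal + freight + insurance = 18395.49 + 1586.10 + 310.59 + 812.46 + 5085.96 + 617.45 = 26808.05
Ad valorem component: 26808.05 × 3.8% = 1018.71
Specific component: 383 × 0.78 = 298.74
Import duty = 1018.71 + 298.74 = 1317.45
Buyer bears: inland to port 1586.10 + export clearance 310.59 + origin terminal 812.46 + freight 5085.96 + insurance 617.45 + destination terminal 338.16 + brokerage 494.00 + duty 1317.45 = 10562.17
Landed cost = invoice 18395.49 + 10562.17 = 28957.66

Total landed cost: EUR 28957.66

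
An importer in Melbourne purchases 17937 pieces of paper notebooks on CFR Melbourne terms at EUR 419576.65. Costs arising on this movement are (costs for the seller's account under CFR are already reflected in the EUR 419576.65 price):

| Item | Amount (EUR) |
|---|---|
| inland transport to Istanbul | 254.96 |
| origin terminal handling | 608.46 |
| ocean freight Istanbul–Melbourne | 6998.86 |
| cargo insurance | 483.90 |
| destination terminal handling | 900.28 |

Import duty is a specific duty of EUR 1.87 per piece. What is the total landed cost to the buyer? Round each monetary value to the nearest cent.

Total landed cost: EUR 454503.02

CFR: the seller pays costs through ocean freight to the destination port, but not insurance.
Already in the invoice (seller's account under CFR): inland to port, origin terminal, freight — exclude.
CIF value = CFR price + insurance = 419576.65 + 483.90 = 420060.55
Import duty = 17937 × 1.87 = 33542.19
Buyer bears: insurance 483.90 + destination terminal 900.28 + duty 33542.19 = 34926.37
Landed cost = invoice 419576.65 + 34926.37 = 454503.02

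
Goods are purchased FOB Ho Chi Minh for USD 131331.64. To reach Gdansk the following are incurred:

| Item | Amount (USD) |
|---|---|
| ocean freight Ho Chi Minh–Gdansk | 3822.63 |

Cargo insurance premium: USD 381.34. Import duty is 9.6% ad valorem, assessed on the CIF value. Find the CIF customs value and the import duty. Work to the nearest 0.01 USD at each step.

CIF value: USD 135535.61; import duty: USD 13011.42

CIF = FOB price + freight + insurance
CIF = 131331.64 + 3822.63 + 381.34 = 135535.61
Import duty = 135535.61 × 9.6% = 13011.42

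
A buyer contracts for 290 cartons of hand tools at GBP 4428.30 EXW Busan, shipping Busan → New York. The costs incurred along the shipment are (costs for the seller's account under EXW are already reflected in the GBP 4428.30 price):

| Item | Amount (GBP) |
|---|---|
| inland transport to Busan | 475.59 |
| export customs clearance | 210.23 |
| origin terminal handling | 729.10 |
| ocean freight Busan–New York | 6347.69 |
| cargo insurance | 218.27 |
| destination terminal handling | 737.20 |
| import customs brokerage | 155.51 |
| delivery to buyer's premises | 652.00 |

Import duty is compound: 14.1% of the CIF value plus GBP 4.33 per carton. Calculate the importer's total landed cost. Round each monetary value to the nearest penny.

Total landed cost: GBP 16959.28

EXW: the seller makes goods available at their premises; the buyer bears all onward costs.
CIF value = EXW price + inland to port + export clearance + origin terminal + freight + insurance = 4428.30 + 475.59 + 210.23 + 729.10 + 6347.69 + 218.27 = 12409.18
Ad valorem component: 12409.18 × 14.1% = 1749.69
Specific component: 290 × 4.33 = 1255.70
Import duty = 1749.69 + 1255.70 = 3005.39
Buyer bears: inland to port 475.59 + export clearance 210.23 + origin terminal 729.10 + freight 6347.69 + insurance 218.27 + destination terminal 737.20 + brokerage 155.51 + delivery 652.00 + duty 3005.39 = 12530.98
Landed cost = invoice 4428.30 + 12530.98 = 16959.28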